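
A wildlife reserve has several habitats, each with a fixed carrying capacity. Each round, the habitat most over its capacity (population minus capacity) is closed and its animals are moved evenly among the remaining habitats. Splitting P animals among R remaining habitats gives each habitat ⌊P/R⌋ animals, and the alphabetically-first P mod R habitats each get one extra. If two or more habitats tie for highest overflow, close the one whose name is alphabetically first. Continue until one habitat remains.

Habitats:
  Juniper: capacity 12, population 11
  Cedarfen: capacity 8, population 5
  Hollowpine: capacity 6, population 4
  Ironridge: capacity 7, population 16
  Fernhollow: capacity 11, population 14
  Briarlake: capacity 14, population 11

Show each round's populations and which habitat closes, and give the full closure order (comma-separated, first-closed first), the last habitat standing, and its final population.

Round 1: Briarlake=11 Cedarfen=5 Fernhollow=14 Hollowpine=4 Ironridge=16 Juniper=11 → close Ironridge (overflow 9)
  16÷5 = 3 each, +1 to first 1
Round 2: Briarlake=15 Cedarfen=8 Fernhollow=17 Hollowpine=7 Juniper=14 → close Fernhollow (overflow 6)
  17÷4 = 4 each, +1 to first 1
Round 3: Briarlake=20 Cedarfen=12 Hollowpine=11 Juniper=18 → close Briarlake (overflow 6)
  20÷3 = 6 each, +1 to first 2
Round 4: Cedarfen=19 Hollowpine=18 Juniper=24 → close Hollowpine (overflow 12)
  18÷2 = 9 each, +1 to first 0
Round 5: Cedarfen=28 Juniper=33 → close Juniper (overflow 21)
  33÷1 = 33 each, +1 to first 0

Closure order: Ironridge, Fernhollow, Briarlake, Hollowpine, Juniper
Last habitat: Cedarfen with 61 animals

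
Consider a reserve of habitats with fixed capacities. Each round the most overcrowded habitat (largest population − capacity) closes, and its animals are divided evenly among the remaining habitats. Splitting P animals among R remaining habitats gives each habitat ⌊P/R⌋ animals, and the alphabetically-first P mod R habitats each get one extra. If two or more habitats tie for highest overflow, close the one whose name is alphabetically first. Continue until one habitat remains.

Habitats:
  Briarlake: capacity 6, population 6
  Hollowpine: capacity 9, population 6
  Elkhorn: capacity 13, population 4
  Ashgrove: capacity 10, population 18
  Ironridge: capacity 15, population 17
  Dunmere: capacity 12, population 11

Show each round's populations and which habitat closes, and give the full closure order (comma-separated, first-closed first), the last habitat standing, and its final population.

Closure order: Ashgrove, Ironridge, Briarlake, Dunmere, Hollowpine
Last habitat: Elkhorn with 62 animals

Round 1: Ashgrove=18 Briarlake=6 Dunmere=11 Elkhorn=4 Hollowpine=6 Ironridge=17 → close Ashgrove (overflow 8)
  18÷5 = 3 each, +1 to first 3
Round 2: Briarlake=10 Dunmere=15 Elkhorn=8 Hollowpine=9 Ironridge=20 → close Ironridge (overflow 5)
  20÷4 = 5 each, +1 to first 0
Round 3: Briarlake=15 Dunmere=20 Elkhorn=13 Hollowpine=14 → close Briarlake (overflow 9)
  15÷3 = 5 each, +1 to first 0
Round 4: Dunmere=25 Elkhorn=18 Hollowpine=19 → close Dunmere (overflow 13)
  25÷2 = 12 each, +1 to first 1
Round 5: Elkhorn=31 Hollowpine=31 → close Hollowpine (overflow 22)
  31÷1 = 31 each, +1 to first 0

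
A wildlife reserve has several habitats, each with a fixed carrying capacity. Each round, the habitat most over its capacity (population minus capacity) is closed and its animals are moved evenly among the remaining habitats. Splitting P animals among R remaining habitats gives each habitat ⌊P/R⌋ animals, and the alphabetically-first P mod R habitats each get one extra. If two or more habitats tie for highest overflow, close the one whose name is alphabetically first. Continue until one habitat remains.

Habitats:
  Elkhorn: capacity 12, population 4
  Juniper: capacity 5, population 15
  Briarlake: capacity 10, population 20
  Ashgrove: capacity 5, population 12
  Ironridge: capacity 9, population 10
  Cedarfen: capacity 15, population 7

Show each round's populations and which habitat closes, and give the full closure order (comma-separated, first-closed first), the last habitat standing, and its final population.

Round 1: Ashgrove=12 Briarlake=20 Cedarfen=7 Elkhorn=4 Ironridge=10 Juniper=15 → close Briarlake (overflow 10)
  20÷5 = 4 each, +1 to first 0
Round 2: Ashgrove=16 Cedarfen=11 Elkhorn=8 Ironridge=14 Juniper=19 → close Juniper (overflow 14)
  19÷4 = 4 each, +1 to first 3
Round 3: Ashgrove=21 Cedarfen=16 Elkhorn=13 Ironridge=18 → close Ashgrove (overflow 16)
  21÷3 = 7 each, +1 to first 0
Round 4: Cedarfen=23 Elkhorn=20 Ironridge=25 → close Ironridge (overflow 16)
  25÷2 = 12 each, +1 to first 1
Round 5: Cedarfen=36 Elkhorn=32 → close Cedarfen (overflow 21)
  36÷1 = 36 each, +1 to first 0

Closure order: Briarlake, Juniper, Ashgrove, Ironridge, Cedarfen
Last habitat: Elkhorn with 68 animals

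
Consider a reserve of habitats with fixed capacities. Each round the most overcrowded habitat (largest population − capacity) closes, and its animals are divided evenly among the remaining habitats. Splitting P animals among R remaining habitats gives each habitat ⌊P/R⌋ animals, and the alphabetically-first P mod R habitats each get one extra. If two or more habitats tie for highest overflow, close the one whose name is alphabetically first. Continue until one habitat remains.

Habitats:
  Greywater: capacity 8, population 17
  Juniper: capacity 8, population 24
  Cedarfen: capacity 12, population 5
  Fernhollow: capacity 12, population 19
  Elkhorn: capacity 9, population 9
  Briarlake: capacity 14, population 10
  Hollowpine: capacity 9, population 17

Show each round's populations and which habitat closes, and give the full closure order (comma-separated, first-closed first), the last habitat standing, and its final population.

Round 1: Briarlake=10 Cedarfen=5 Elkhorn=9 Fernhollow=19 Greywater=17 Hollowpine=17 Juniper=24 → close Juniper (overflow 16)
  24÷6 = 4 each, +1 to first 0
Round 2: Briarlake=14 Cedarfen=9 Elkhorn=13 Fernhollow=23 Greywater=21 Hollowpine=21 → close Greywater (overflow 13)
  21÷5 = 4 each, +1 to first 1
Round 3: Briarlake=19 Cedarfen=13 Elkhorn=17 Fernhollow=27 Hollowpine=25 → close Hollowpine (overflow 16)
  25÷4 = 6 each, +1 to first 1
Round 4: Briarlake=26 Cedarfen=19 Elkhorn=23 Fernhollow=33 → close Fernhollow (overflow 21)
  33÷3 = 11 each, +1 to first 0
Round 5: Briarlake=37 Cedarfen=30 Elkhorn=34 → close Elkhorn (overflow 25)
  34÷2 = 17 each, +1 to first 0
Round 6: Briarlake=54 Cedarfen=47 → close Briarlake (overflow 40)
  54÷1 = 54 each, +1 to first 0

Closure order: Juniper, Greywater, Hollowpine, Fernhollow, Elkhorn, Briarlake
Last habitat: Cedarfen with 101 animals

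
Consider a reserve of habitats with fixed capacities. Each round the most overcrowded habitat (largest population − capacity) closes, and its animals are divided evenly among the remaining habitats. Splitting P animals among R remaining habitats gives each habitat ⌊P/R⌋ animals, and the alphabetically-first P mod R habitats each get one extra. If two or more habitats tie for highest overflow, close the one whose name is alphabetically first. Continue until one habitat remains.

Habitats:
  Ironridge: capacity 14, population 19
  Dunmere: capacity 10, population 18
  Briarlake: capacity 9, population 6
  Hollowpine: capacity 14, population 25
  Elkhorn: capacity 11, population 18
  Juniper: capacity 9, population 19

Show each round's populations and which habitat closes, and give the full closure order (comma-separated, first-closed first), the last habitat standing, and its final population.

Round 1: Briarlake=6 Dunmere=18 Elkhorn=18 Hollowpine=25 Ironridge=19 Juniper=19 → close Hollowpine (overflow 11)
  25÷5 = 5 each, +1 to first 0
Round 2: Briarlake=11 Dunmere=23 Elkhorn=23 Ironridge=24 Juniper=24 → close Juniper (overflow 15)
  24÷4 = 6 each, +1 to first 0
Round 3: Briarlake=17 Dunmere=29 Elkhorn=29 Ironridge=30 → close Dunmere (overflow 19)
  29÷3 = 9 each, +1 to first 2
Round 4: Briarlake=27 Elkhorn=39 Ironridge=39 → close Elkhorn (overflow 28)
  39÷2 = 19 each, +1 to first 1
Round 5: Briarlake=47 Ironridge=58 → close Ironridge (overflow 44)
  58÷1 = 58 each, +1 to first 0

Closure order: Hollowpine, Juniper, Dunmere, Elkhorn, Ironridge
Last habitat: Briarlake with 105 animals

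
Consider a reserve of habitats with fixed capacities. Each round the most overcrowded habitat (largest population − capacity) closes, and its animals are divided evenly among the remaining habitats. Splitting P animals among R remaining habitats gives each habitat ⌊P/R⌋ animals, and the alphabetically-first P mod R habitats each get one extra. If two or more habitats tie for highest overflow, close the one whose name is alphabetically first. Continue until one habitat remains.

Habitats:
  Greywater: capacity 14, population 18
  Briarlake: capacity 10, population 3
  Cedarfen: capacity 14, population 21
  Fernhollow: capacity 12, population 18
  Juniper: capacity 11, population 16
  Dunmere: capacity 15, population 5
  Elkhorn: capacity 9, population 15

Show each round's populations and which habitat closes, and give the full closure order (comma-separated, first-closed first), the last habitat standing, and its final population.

Round 1: Briarlake=3 Cedarfen=21 Dunmere=5 Elkhorn=15 Fernhollow=18 Greywater=18 Juniper=16 → close Cedarfen (overflow 7)
  21÷6 = 3 each, +1 to first 3
Round 2: Briarlake=7 Dunmere=9 Elkhorn=19 Fernhollow=21 Greywater=21 Juniper=19 → close Elkhorn (overflow 10)
  19÷5 = 3 each, +1 to first 4
Round 3: Briarlake=11 Dunmere=13 Fernhollow=25 Greywater=25 Juniper=22 → close Fernhollow (overflow 13)
  25÷4 = 6 each, +1 to first 1
Round 4: Briarlake=18 Dunmere=19 Greywater=31 Juniper=28 → close Greywater (overflow 17)
  31÷3 = 10 each, +1 to first 1
Round 5: Briarlake=29 Dunmere=29 Juniper=38 → close Juniper (overflow 27)
  38÷2 = 19 each, +1 to first 0
Round 6: Briarlake=48 Dunmere=48 → close Briarlake (overflow 38)
  48÷1 = 48 each, +1 to first 0

Closure order: Cedarfen, Elkhorn, Fernhollow, Greywater, Juniper, Briarlake
Last habitat: Dunmere with 96 animals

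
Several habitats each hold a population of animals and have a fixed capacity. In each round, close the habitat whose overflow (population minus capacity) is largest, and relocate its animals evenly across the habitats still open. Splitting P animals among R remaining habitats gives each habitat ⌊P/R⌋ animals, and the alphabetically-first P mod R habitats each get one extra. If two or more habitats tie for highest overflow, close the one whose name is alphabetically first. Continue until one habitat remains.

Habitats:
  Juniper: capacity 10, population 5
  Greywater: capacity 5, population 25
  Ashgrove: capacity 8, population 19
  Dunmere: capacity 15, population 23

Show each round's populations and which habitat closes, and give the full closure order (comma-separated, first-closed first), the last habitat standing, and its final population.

Closure order: Greywater, Ashgrove, Dunmere
Last habitat: Juniper with 72 animals

Round 1: Ashgrove=19 Dunmere=23 Greywater=25 Juniper=5 → close Greywater (overflow 20)
  25÷3 = 8 each, +1 to first 1
Round 2: Ashgrove=28 Dunmere=31 Juniper=13 → close Ashgrove (overflow 20)
  28÷2 = 14 each, +1 to first 0
Round 3: Dunmere=45 Juniper=27 → close Dunmere (overflow 30)
  45÷1 = 45 each, +1 to first 0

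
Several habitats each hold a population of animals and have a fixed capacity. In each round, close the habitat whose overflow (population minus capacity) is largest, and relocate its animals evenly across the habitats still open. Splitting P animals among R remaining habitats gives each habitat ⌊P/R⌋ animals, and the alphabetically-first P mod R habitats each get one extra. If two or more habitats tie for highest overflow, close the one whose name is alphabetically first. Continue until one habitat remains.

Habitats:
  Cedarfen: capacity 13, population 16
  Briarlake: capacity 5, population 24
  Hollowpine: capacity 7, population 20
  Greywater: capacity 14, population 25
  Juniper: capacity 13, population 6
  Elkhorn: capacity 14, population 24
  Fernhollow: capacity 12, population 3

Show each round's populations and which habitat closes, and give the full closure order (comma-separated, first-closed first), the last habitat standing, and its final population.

Closure order: Briarlake, Hollowpine, Greywater, Elkhorn, Cedarfen, Juniper
Last habitat: Fernhollow with 118 animals

Round 1: Briarlake=24 Cedarfen=16 Elkhorn=24 Fernhollow=3 Greywater=25 Hollowpine=20 Juniper=6 → close Briarlake (overflow 19)
  24÷6 = 4 each, +1 to first 0
Round 2: Cedarfen=20 Elkhorn=28 Fernhollow=7 Greywater=29 Hollowpine=24 Juniper=10 → close Hollowpine (overflow 17)
  24÷5 = 4 each, +1 to first 4
Round 3: Cedarfen=25 Elkhorn=33 Fernhollow=12 Greywater=34 Juniper=14 → close Greywater (overflow 20)
  34÷4 = 8 each, +1 to first 2
Round 4: Cedarfen=34 Elkhorn=42 Fernhollow=20 Juniper=22 → close Elkhorn (overflow 28)
  42÷3 = 14 each, +1 to first 0
Round 5: Cedarfen=48 Fernhollow=34 Juniper=36 → close Cedarfen (overflow 35)
  48÷2 = 24 each, +1 to first 0
Round 6: Fernhollow=58 Juniper=60 → close Juniper (overflow 47)
  60÷1 = 60 each, +1 to first 0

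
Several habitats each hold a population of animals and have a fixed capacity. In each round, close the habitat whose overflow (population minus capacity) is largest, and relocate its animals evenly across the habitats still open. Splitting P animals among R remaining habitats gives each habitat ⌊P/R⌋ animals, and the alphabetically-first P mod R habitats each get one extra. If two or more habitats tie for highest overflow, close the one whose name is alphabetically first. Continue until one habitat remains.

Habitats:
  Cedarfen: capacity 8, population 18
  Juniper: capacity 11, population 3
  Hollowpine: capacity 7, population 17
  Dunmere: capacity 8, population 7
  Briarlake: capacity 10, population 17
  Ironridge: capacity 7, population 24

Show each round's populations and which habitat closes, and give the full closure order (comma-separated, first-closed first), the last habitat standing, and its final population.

Round 1: Briarlake=17 Cedarfen=18 Dunmere=7 Hollowpine=17 Ironridge=24 Juniper=3 → close Ironridge (overflow 17)
  24÷5 = 4 each, +1 to first 4
Round 2: Briarlake=22 Cedarfen=23 Dunmere=12 Hollowpine=22 Juniper=7 → close Cedarfen (overflow 15)
  23÷4 = 5 each, +1 to first 3
Round 3: Briarlake=28 Dunmere=18 Hollowpine=28 Juniper=12 → close Hollowpine (overflow 21)
  28÷3 = 9 each, +1 to first 1
Round 4: Briarlake=38 Dunmere=27 Juniper=21 → close Briarlake (overflow 28)
  38÷2 = 19 each, +1 to first 0
Round 5: Dunmere=46 Juniper=40 → close Dunmere (overflow 38)
  46÷1 = 46 each, +1 to first 0

Closure order: Ironridge, Cedarfen, Hollowpine, Briarlake, Dunmere
Last habitat: Juniper with 86 animals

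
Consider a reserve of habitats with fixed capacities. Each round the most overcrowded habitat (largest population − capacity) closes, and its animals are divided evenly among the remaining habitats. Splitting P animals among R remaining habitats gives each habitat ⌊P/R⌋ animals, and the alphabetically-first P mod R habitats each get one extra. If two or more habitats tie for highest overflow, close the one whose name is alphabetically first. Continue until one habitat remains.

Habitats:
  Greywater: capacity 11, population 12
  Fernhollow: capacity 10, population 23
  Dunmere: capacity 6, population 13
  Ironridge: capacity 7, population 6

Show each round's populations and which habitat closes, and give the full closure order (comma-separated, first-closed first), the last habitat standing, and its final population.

Round 1: Dunmere=13 Fernhollow=23 Greywater=12 Ironridge=6 → close Fernhollow (overflow 13)
  23÷3 = 7 each, +1 to first 2
Round 2: Dunmere=21 Greywater=20 Ironridge=13 → close Dunmere (overflow 15)
  21÷2 = 10 each, +1 to first 1
Round 3: Greywater=31 Ironridge=23 → close Greywater (overflow 20)
  31÷1 = 31 each, +1 to first 0

Closure order: Fernhollow, Dunmere, Greywater
Last habitat: Ironridge with 54 animals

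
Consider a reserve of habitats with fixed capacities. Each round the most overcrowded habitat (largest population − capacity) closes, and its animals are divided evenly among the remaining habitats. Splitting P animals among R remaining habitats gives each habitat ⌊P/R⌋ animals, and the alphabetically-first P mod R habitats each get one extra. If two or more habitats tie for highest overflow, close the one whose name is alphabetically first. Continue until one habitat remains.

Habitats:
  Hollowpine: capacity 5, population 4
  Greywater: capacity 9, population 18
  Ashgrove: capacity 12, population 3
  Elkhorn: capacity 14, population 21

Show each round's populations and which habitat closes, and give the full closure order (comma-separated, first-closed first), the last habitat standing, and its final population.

Round 1: Ashgrove=3 Elkhorn=21 Greywater=18 Hollowpine=4 → close Greywater (overflow 9)
  18÷3 = 6 each, +1 to first 0
Round 2: Ashgrove=9 Elkhorn=27 Hollowpine=10 → close Elkhorn (overflow 13)
  27÷2 = 13 each, +1 to first 1
Round 3: Ashgrove=23 Hollowpine=23 → close Hollowpine (overflow 18)
  23÷1 = 23 each, +1 to first 0

Closure order: Greywater, Elkhorn, Hollowpine
Last habitat: Ashgrove with 46 animals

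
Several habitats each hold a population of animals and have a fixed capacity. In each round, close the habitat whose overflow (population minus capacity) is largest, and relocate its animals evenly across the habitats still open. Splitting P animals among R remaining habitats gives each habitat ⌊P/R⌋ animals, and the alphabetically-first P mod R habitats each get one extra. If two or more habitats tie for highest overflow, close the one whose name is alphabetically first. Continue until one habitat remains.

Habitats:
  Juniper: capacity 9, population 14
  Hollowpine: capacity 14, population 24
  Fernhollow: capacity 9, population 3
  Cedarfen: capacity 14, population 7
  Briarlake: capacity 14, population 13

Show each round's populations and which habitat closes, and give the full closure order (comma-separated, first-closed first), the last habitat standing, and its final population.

Round 1: Briarlake=13 Cedarfen=7 Fernhollow=3 Hollowpine=24 Juniper=14 → close Hollowpine (overflow 10)
  24÷4 = 6 each, +1 to first 0
Round 2: Briarlake=19 Cedarfen=13 Fernhollow=9 Juniper=20 → close Juniper (overflow 11)
  20÷3 = 6 each, +1 to first 2
Round 3: Briarlake=26 Cedarfen=20 Fernhollow=15 → close Briarlake (overflow 12)
  26÷2 = 13 each, +1 to first 0
Round 4: Cedarfen=33 Fernhollow=28 → close Cedarfen (overflow 19)
  33÷1 = 33 each, +1 to first 0

Closure order: Hollowpine, Juniper, Briarlake, Cedarfen
Last habitat: Fernhollow with 61 animals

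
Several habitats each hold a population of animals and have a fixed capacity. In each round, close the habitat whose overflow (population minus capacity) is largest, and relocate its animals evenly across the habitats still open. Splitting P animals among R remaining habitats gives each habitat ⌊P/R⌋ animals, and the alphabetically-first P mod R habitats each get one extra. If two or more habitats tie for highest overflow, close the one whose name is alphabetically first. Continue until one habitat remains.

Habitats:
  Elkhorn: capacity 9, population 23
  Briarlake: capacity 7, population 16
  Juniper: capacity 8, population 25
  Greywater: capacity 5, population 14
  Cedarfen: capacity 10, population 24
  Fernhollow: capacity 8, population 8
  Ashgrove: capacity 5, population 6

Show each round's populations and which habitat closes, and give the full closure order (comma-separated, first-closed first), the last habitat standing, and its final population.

Round 1: Ashgrove=6 Briarlake=16 Cedarfen=24 Elkhorn=23 Fernhollow=8 Greywater=14 Juniper=25 → close Juniper (overflow 17)
  25÷6 = 4 each, +1 to first 1
Round 2: Ashgrove=11 Briarlake=20 Cedarfen=28 Elkhorn=27 Fernhollow=12 Greywater=18 → close Cedarfen (overflow 18)
  28÷5 = 5 each, +1 to first 3
Round 3: Ashgrove=17 Briarlake=26 Elkhorn=33 Fernhollow=17 Greywater=23 → close Elkhorn (overflow 24)
  33÷4 = 8 each, +1 to first 1
Round 4: Ashgrove=26 Briarlake=34 Fernhollow=25 Greywater=31 → close Briarlake (overflow 27)
  34÷3 = 11 each, +1 to first 1
Round 5: Ashgrove=38 Fernhollow=36 Greywater=42 → close Greywater (overflow 37)
  42÷2 = 21 each, +1 to first 0
Round 6: Ashgrove=59 Fernhollow=57 → close Ashgrove (overflow 54)
  59÷1 = 59 each, +1 to first 0

Closure order: Juniper, Cedarfen, Elkhorn, Briarlake, Greywater, Ashgrove
Last habitat: Fernhollow with 116 animals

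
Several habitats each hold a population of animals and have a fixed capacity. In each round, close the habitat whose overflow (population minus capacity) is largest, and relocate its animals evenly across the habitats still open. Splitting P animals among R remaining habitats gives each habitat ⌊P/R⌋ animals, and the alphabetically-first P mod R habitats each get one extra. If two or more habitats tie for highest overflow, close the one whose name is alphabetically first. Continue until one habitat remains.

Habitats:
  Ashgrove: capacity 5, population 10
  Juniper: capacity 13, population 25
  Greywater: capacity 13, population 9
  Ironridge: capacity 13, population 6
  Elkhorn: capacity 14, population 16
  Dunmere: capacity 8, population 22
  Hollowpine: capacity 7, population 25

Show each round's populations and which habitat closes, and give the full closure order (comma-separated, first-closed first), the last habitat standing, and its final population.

Closure order: Hollowpine, Dunmere, Juniper, Ashgrove, Elkhorn, Greywater
Last habitat: Ironridge with 113 animals

Round 1: Ashgrove=10 Dunmere=22 Elkhorn=16 Greywater=9 Hollowpine=25 Ironridge=6 Juniper=25 → close Hollowpine (overflow 18)
  25÷6 = 4 each, +1 to first 1
Round 2: Ashgrove=15 Dunmere=26 Elkhorn=20 Greywater=13 Ironridge=10 Juniper=29 → close Dunmere (overflow 18)
  26÷5 = 5 each, +1 to first 1
Round 3: Ashgrove=21 Elkhorn=25 Greywater=18 Ironridge=15 Juniper=34 → close Juniper (overflow 21)
  34÷4 = 8 each, +1 to first 2
Round 4: Ashgrove=30 Elkhorn=34 Greywater=26 Ironridge=23 → close Ashgrove (overflow 25)
  30÷3 = 10 each, +1 to first 0
Round 5: Elkhorn=44 Greywater=36 Ironridge=33 → close Elkhorn (overflow 30)
  44÷2 = 22 each, +1 to first 0
Round 6: Greywater=58 Ironridge=55 → close Greywater (overflow 45)
  58÷1 = 58 each, +1 to first 0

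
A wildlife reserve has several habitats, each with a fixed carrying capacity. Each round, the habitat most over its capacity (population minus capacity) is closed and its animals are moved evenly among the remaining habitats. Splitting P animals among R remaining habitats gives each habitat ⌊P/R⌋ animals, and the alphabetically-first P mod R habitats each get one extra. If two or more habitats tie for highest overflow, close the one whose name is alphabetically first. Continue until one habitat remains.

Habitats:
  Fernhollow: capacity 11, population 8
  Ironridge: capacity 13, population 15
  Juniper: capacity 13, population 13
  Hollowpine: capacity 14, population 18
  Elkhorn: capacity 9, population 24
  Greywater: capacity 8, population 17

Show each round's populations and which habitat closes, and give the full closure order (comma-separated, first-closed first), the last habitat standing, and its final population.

Round 1: Elkhorn=24 Fernhollow=8 Greywater=17 Hollowpine=18 Ironridge=15 Juniper=13 → close Elkhorn (overflow 15)
  24÷5 = 4 each, +1 to first 4
Round 2: Fernhollow=13 Greywater=22 Hollowpine=23 Ironridge=20 Juniper=17 → close Greywater (overflow 14)
  22÷4 = 5 each, +1 to first 2
Round 3: Fernhollow=19 Hollowpine=29 Ironridge=25 Juniper=22 → close Hollowpine (overflow 15)
  29÷3 = 9 each, +1 to first 2
Round 4: Fernhollow=29 Ironridge=35 Juniper=31 → close Ironridge (overflow 22)
  35÷2 = 17 each, +1 to first 1
Round 5: Fernhollow=47 Juniper=48 → close Fernhollow (overflow 36)
  47÷1 = 47 each, +1 to first 0

Closure order: Elkhorn, Greywater, Hollowpine, Ironridge, Fernhollow
Last habitat: Juniper with 95 animals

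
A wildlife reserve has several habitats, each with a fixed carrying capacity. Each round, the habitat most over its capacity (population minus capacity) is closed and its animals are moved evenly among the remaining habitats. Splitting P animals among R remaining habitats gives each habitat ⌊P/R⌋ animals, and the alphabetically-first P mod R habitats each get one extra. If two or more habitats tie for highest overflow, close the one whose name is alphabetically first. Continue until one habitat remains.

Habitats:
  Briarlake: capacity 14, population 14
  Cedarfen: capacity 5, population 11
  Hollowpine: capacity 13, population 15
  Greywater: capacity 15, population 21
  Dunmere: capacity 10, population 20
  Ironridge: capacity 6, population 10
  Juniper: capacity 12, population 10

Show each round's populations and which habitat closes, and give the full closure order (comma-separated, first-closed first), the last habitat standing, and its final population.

Round 1: Briarlake=14 Cedarfen=11 Dunmere=20 Greywater=21 Hollowpine=15 Ironridge=10 Juniper=10 → close Dunmere (overflow 10)
  20÷6 = 3 each, +1 to first 2
Round 2: Briarlake=18 Cedarfen=15 Greywater=24 Hollowpine=18 Ironridge=13 Juniper=13 → close Cedarfen (overflow 10)
  15÷5 = 3 each, +1 to first 0
Round 3: Briarlake=21 Greywater=27 Hollowpine=21 Ironridge=16 Juniper=16 → close Greywater (overflow 12)
  27÷4 = 6 each, +1 to first 3
Round 4: Briarlake=28 Hollowpine=28 Ironridge=23 Juniper=22 → close Ironridge (overflow 17)
  23÷3 = 7 each, +1 to first 2
Round 5: Briarlake=36 Hollowpine=36 Juniper=29 → close Hollowpine (overflow 23)
  36÷2 = 18 each, +1 to first 0
Round 6: Briarlake=54 Juniper=47 → close Briarlake (overflow 40)
  54÷1 = 54 each, +1 to first 0

Closure order: Dunmere, Cedarfen, Greywater, Ironridge, Hollowpine, Briarlake
Last habitat: Juniper with 101 animals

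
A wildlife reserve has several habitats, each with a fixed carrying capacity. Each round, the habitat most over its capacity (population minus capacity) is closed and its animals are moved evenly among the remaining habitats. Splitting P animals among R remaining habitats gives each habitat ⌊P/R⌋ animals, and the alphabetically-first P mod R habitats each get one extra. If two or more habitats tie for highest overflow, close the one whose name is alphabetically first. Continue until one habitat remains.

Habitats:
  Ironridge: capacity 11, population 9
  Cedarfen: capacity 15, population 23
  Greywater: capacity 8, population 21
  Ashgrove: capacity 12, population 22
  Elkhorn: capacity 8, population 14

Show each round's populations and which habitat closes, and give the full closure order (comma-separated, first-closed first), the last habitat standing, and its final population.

Round 1: Ashgrove=22 Cedarfen=23 Elkhorn=14 Greywater=21 Ironridge=9 → close Greywater (overflow 13)
  21÷4 = 5 each, +1 to first 1
Round 2: Ashgrove=28 Cedarfen=28 Elkhorn=19 Ironridge=14 → close Ashgrove (overflow 16)
  28÷3 = 9 each, +1 to first 1
Round 3: Cedarfen=38 Elkhorn=28 Ironridge=23 → close Cedarfen (overflow 23)
  38÷2 = 19 each, +1 to first 0
Round 4: Elkhorn=47 Ironridge=42 → close Elkhorn (overflow 39)
  47÷1 = 47 each, +1 to first 0

Closure order: Greywater, Ashgrove, Cedarfen, Elkhorn
Last habitat: Ironridge with 89 animals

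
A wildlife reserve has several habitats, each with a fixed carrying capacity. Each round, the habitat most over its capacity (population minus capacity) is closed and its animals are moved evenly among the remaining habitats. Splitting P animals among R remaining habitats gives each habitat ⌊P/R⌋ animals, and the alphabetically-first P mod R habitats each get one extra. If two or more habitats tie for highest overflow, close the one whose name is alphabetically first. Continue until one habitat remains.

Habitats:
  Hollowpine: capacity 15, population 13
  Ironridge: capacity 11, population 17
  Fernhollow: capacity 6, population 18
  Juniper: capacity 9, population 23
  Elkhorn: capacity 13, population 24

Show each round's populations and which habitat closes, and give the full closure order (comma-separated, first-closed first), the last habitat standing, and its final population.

Round 1: Elkhorn=24 Fernhollow=18 Hollowpine=13 Ironridge=17 Juniper=23 → close Juniper (overflow 14)
  23÷4 = 5 each, +1 to first 3
Round 2: Elkhorn=30 Fernhollow=24 Hollowpine=19 Ironridge=22 → close Fernhollow (overflow 18)
  24÷3 = 8 each, +1 to first 0
Round 3: Elkhorn=38 Hollowpine=27 Ironridge=30 → close Elkhorn (overflow 25)
  38÷2 = 19 each, +1 to first 0
Round 4: Hollowpine=46 Ironridge=49 → close Ironridge (overflow 38)
  49÷1 = 49 each, +1 to first 0

Closure order: Juniper, Fernhollow, Elkhorn, Ironridge
Last habitat: Hollowpine with 95 animals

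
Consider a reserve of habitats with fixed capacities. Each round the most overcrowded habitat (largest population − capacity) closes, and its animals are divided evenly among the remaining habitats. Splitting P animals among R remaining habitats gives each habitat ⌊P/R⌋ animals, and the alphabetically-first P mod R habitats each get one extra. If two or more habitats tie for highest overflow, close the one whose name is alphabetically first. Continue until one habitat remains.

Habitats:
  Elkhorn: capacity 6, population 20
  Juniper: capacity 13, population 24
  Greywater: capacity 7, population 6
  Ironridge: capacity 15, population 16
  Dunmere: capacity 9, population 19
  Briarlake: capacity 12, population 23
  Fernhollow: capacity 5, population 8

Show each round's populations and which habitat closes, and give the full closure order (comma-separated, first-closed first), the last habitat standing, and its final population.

Round 1: Briarlake=23 Dunmere=19 Elkhorn=20 Fernhollow=8 Greywater=6 Ironridge=16 Juniper=24 → close Elkhorn (overflow 14)
  20÷6 = 3 each, +1 to first 2
Round 2: Briarlake=27 Dunmere=23 Fernhollow=11 Greywater=9 Ironridge=19 Juniper=27 → close Briarlake (overflow 15)
  27÷5 = 5 each, +1 to first 2
Round 3: Dunmere=29 Fernhollow=17 Greywater=14 Ironridge=24 Juniper=32 → close Dunmere (overflow 20)
  29÷4 = 7 each, +1 to first 1
Round 4: Fernhollow=25 Greywater=21 Ironridge=31 Juniper=39 → close Juniper (overflow 26)
  39÷3 = 13 each, +1 to first 0
Round 5: Fernhollow=38 Greywater=34 Ironridge=44 → close Fernhollow (overflow 33)
  38÷2 = 19 each, +1 to first 0
Round 6: Greywater=53 Ironridge=63 → close Ironridge (overflow 48)
  63÷1 = 63 each, +1 to first 0

Closure order: Elkhorn, Briarlake, Dunmere, Juniper, Fernhollow, Ironridge
Last habitat: Greywater with 116 animals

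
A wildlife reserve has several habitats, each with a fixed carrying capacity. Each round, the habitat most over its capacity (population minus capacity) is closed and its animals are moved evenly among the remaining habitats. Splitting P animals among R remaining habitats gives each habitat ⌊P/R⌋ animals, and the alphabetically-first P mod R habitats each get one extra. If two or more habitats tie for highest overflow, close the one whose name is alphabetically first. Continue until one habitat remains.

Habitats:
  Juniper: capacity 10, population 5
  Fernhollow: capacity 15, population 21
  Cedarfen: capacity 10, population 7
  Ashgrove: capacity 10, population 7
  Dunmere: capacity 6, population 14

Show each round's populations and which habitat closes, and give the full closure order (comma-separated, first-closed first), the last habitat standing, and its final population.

Round 1: Ashgrove=7 Cedarfen=7 Dunmere=14 Fernhollow=21 Juniper=5 → close Dunmere (overflow 8)
  14÷4 = 3 each, +1 to first 2
Round 2: Ashgrove=11 Cedarfen=11 Fernhollow=24 Juniper=8 → close Fernhollow (overflow 9)
  24÷3 = 8 each, +1 to first 0
Round 3: Ashgrove=19 Cedarfen=19 Juniper=16 → close Ashgrove (overflow 9)
  19÷2 = 9 each, +1 to first 1
Round 4: Cedarfen=29 Juniper=25 → close Cedarfen (overflow 19)
  29÷1 = 29 each, +1 to first 0

Closure order: Dunmere, Fernhollow, Ashgrove, Cedarfen
Last habitat: Juniper with 54 animals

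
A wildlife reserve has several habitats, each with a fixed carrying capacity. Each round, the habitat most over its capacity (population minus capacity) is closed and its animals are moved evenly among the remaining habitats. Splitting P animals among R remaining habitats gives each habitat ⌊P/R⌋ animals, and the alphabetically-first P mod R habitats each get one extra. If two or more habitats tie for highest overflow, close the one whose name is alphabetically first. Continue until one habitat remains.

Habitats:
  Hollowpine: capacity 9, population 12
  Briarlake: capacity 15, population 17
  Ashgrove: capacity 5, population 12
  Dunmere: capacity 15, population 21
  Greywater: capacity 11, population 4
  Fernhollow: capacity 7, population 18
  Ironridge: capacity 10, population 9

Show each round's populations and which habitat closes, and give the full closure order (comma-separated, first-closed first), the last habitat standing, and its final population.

Closure order: Fernhollow, Ashgrove, Dunmere, Hollowpine, Briarlake, Ironridge
Last habitat: Greywater with 93 animals

Round 1: Ashgrove=12 Briarlake=17 Dunmere=21 Fernhollow=18 Greywater=4 Hollowpine=12 Ironridge=9 → close Fernhollow (overflow 11)
  18÷6 = 3 each, +1 to first 0
Round 2: Ashgrove=15 Briarlake=20 Dunmere=24 Greywater=7 Hollowpine=15 Ironridge=12 → close Ashgrove (overflow 10)
  15÷5 = 3 each, +1 to first 0
Round 3: Briarlake=23 Dunmere=27 Greywater=10 Hollowpine=18 Ironridge=15 → close Dunmere (overflow 12)
  27÷4 = 6 each, +1 to first 3
Round 4: Briarlake=30 Greywater=17 Hollowpine=25 Ironridge=21 → close Hollowpine (overflow 16)
  25÷3 = 8 each, +1 to first 1
Round 5: Briarlake=39 Greywater=25 Ironridge=29 → close Briarlake (overflow 24)
  39÷2 = 19 each, +1 to first 1
Round 6: Greywater=45 Ironridge=48 → close Ironridge (overflow 38)
  48÷1 = 48 each, +1 to first 0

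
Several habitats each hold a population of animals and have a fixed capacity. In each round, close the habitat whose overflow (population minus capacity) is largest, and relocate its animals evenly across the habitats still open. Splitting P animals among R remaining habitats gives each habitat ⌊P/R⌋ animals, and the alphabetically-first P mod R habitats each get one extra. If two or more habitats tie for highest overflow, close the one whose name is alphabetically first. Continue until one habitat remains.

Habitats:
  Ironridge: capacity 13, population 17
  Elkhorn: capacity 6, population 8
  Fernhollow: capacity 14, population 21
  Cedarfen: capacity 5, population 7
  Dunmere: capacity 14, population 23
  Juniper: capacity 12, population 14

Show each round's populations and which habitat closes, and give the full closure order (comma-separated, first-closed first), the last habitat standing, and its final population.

Closure order: Dunmere, Fernhollow, Cedarfen, Elkhorn, Ironridge
Last habitat: Juniper with 90 animals

Round 1: Cedarfen=7 Dunmere=23 Elkhorn=8 Fernhollow=21 Ironridge=17 Juniper=14 → close Dunmere (overflow 9)
  23÷5 = 4 each, +1 to first 3
Round 2: Cedarfen=12 Elkhorn=13 Fernhollow=26 Ironridge=21 Juniper=18 → close Fernhollow (overflow 12)
  26÷4 = 6 each, +1 to first 2
Round 3: Cedarfen=19 Elkhorn=20 Ironridge=27 Juniper=24 → close Cedarfen (overflow 14)
  19÷3 = 6 each, +1 to first 1
Round 4: Elkhorn=27 Ironridge=33 Juniper=30 → close Elkhorn (overflow 21)
  27÷2 = 13 each, +1 to first 1
Round 5: Ironridge=47 Juniper=43 → close Ironridge (overflow 34)
  47÷1 = 47 each, +1 to first 0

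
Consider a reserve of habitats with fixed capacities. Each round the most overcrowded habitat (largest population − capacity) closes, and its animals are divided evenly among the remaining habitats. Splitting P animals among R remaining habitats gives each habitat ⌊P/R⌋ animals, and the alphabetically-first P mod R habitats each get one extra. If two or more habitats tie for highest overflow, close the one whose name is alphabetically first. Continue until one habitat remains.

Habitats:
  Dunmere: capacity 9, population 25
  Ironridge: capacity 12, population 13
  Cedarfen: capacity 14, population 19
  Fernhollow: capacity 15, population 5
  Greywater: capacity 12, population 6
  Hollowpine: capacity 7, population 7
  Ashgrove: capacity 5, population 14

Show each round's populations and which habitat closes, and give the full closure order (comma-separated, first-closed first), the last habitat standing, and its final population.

Closure order: Dunmere, Ashgrove, Cedarfen, Hollowpine, Ironridge, Greywater
Last habitat: Fernhollow with 89 animals

Round 1: Ashgrove=14 Cedarfen=19 Dunmere=25 Fernhollow=5 Greywater=6 Hollowpine=7 Ironridge=13 → close Dunmere (overflow 16)
  25÷6 = 4 each, +1 to first 1
Round 2: Ashgrove=19 Cedarfen=23 Fernhollow=9 Greywater=10 Hollowpine=11 Ironridge=17 → close Ashgrove (overflow 14)
  19÷5 = 3 each, +1 to first 4
Round 3: Cedarfen=27 Fernhollow=13 Greywater=14 Hollowpine=15 Ironridge=20 → close Cedarfen (overflow 13)
  27÷4 = 6 each, +1 to first 3
Round 4: Fernhollow=20 Greywater=21 Hollowpine=22 Ironridge=26 → close Hollowpine (overflow 15)
  22÷3 = 7 each, +1 to first 1
Round 5: Fernhollow=28 Greywater=28 Ironridge=33 → close Ironridge (overflow 21)
  33÷2 = 16 each, +1 to first 1
Round 6: Fernhollow=45 Greywater=44 → close Greywater (overflow 32)
  44÷1 = 44 each, +1 to first 0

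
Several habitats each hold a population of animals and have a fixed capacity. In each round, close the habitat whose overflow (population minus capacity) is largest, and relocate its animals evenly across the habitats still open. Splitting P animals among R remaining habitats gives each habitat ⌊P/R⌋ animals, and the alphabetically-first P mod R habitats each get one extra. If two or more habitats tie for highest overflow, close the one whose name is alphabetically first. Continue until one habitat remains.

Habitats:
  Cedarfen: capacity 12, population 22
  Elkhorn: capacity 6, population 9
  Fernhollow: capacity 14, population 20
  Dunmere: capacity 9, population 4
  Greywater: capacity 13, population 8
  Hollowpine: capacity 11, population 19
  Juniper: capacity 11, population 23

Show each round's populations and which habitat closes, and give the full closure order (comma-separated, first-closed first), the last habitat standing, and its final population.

Closure order: Juniper, Cedarfen, Hollowpine, Fernhollow, Elkhorn, Dunmere
Last habitat: Greywater with 105 animals

Round 1: Cedarfen=22 Dunmere=4 Elkhorn=9 Fernhollow=20 Greywater=8 Hollowpine=19 Juniper=23 → close Juniper (overflow 12)
  23÷6 = 3 each, +1 to first 5
Round 2: Cedarfen=26 Dunmere=8 Elkhorn=13 Fernhollow=24 Greywater=12 Hollowpine=22 → close Cedarfen (overflow 14)
  26÷5 = 5 each, +1 to first 1
Round 3: Dunmere=14 Elkhorn=18 Fernhollow=29 Greywater=17 Hollowpine=27 → close Hollowpine (overflow 16)
  27÷4 = 6 each, +1 to first 3
Round 4: Dunmere=21 Elkhorn=25 Fernhollow=36 Greywater=23 → close Fernhollow (overflow 22)
  36÷3 = 12 each, +1 to first 0
Round 5: Dunmere=33 Elkhorn=37 Greywater=35 → close Elkhorn (overflow 31)
  37÷2 = 18 each, +1 to first 1
Round 6: Dunmere=52 Greywater=53 → close Dunmere (overflow 43)
  52÷1 = 52 each, +1 to first 0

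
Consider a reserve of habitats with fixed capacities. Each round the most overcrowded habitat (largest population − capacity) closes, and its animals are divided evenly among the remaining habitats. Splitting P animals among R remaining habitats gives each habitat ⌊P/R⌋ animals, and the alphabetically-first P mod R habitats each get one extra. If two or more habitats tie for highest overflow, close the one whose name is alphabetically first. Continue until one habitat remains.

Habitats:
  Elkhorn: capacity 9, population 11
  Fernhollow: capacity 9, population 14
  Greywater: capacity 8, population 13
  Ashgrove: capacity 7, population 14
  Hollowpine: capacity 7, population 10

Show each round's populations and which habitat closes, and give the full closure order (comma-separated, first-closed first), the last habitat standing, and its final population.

Round 1: Ashgrove=14 Elkhorn=11 Fernhollow=14 Greywater=13 Hollowpine=10 → close Ashgrove (overflow 7)
  14÷4 = 3 each, +1 to first 2
Round 2: Elkhorn=15 Fernhollow=18 Greywater=16 Hollowpine=13 → close Fernhollow (overflow 9)
  18÷3 = 6 each, +1 to first 0
Round 3: Elkhorn=21 Greywater=22 Hollowpine=19 → close Greywater (overflow 14)
  22÷2 = 11 each, +1 to first 0
Round 4: Elkhorn=32 Hollowpine=30 → close Elkhorn (overflow 23)
  32÷1 = 32 each, +1 to first 0

Closure order: Ashgrove, Fernhollow, Greywater, Elkhorn
Last habitat: Hollowpine with 62 animals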